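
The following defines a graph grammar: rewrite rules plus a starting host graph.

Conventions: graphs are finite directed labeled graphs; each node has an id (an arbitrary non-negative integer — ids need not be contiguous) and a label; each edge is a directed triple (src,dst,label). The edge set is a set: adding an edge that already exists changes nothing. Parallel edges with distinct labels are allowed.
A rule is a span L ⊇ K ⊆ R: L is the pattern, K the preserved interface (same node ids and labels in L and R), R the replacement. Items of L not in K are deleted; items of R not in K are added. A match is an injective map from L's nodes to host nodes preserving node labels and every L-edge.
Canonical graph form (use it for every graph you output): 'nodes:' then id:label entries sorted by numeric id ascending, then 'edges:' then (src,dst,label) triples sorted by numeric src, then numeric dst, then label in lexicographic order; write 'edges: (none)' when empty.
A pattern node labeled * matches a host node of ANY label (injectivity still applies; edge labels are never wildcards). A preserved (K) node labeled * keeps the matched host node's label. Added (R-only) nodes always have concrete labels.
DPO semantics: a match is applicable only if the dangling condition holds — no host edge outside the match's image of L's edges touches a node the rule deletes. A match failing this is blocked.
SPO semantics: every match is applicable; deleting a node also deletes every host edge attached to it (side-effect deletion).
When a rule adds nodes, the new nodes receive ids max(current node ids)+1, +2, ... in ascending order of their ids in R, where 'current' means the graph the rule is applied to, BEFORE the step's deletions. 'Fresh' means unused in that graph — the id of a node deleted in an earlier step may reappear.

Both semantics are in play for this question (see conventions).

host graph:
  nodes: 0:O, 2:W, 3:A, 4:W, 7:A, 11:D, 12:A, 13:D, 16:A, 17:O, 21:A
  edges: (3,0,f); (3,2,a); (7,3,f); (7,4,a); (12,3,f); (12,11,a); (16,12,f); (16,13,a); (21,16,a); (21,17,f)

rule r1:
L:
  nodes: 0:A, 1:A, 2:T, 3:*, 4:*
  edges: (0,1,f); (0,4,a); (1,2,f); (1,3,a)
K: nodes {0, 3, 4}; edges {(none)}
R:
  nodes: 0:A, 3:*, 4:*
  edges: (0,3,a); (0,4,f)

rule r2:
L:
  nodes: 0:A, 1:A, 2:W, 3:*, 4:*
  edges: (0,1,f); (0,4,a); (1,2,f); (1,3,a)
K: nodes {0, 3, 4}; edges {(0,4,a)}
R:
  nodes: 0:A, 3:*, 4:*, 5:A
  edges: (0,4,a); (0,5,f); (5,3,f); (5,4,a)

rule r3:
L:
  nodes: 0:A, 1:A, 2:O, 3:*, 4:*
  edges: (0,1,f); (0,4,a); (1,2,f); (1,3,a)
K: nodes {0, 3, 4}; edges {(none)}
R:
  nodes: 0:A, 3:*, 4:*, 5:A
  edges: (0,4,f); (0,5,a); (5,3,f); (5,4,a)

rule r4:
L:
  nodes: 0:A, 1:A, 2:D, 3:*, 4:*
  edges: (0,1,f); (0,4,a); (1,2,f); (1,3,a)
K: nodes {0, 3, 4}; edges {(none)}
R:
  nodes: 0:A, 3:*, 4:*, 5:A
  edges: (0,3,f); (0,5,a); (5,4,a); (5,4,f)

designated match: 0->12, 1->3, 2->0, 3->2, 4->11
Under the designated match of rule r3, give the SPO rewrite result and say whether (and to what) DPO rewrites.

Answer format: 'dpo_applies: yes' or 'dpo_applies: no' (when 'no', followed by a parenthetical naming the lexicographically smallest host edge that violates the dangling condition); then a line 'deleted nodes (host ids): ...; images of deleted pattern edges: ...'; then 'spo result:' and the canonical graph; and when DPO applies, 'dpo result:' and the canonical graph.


dpo_applies: no
(the rule deletes node 3, which keeps host edge (7,3,f) outside the match image — the dangling condition fails, DPO blocks; SPO proceeds and side-deletes such edges)
deleted nodes (host ids): 0, 3; images of deleted pattern edges: (3,0,f); (3,2,a); (12,3,f); (12,11,a)
spo result:
nodes: 2:W, 4:W, 7:A, 11:D, 12:A, 13:D, 16:A, 17:O, 21:A, 22:A
edges: (7,4,a); (12,11,f); (12,22,a); (16,12,f); (16,13,a); (21,16,a); (21,17,f); (22,2,f); (22,11,a)


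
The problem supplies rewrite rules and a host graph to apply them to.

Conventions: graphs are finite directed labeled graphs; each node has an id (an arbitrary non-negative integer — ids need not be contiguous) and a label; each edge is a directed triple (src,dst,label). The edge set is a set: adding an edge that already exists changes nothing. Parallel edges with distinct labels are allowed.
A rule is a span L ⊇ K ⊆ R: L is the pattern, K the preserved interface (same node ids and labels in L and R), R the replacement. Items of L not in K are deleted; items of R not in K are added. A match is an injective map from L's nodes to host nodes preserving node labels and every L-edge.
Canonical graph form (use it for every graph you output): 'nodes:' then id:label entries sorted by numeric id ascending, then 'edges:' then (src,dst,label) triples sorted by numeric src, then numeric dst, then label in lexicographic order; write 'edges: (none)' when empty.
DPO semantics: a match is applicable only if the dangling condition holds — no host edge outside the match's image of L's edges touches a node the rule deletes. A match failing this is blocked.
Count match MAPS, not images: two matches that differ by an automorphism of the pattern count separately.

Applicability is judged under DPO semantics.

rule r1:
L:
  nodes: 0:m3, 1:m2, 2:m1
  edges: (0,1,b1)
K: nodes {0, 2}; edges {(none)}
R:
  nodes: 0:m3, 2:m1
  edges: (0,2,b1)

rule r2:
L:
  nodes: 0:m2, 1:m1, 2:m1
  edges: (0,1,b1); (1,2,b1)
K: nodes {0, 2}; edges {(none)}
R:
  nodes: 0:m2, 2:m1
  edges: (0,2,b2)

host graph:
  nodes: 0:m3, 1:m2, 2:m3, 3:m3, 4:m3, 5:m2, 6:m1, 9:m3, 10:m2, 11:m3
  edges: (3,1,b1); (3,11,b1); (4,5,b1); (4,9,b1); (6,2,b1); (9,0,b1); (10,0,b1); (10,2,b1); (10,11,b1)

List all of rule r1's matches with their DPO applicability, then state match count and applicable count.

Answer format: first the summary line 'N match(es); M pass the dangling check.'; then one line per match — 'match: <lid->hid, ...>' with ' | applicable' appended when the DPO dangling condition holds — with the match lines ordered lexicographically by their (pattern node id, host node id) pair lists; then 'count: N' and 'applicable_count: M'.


2 match(es); 2 pass the dangling check.
match: 0->3, 1->1, 2->6 | applicable
match: 0->4, 1->5, 2->6 | applicable
count: 2
applicable_count: 2


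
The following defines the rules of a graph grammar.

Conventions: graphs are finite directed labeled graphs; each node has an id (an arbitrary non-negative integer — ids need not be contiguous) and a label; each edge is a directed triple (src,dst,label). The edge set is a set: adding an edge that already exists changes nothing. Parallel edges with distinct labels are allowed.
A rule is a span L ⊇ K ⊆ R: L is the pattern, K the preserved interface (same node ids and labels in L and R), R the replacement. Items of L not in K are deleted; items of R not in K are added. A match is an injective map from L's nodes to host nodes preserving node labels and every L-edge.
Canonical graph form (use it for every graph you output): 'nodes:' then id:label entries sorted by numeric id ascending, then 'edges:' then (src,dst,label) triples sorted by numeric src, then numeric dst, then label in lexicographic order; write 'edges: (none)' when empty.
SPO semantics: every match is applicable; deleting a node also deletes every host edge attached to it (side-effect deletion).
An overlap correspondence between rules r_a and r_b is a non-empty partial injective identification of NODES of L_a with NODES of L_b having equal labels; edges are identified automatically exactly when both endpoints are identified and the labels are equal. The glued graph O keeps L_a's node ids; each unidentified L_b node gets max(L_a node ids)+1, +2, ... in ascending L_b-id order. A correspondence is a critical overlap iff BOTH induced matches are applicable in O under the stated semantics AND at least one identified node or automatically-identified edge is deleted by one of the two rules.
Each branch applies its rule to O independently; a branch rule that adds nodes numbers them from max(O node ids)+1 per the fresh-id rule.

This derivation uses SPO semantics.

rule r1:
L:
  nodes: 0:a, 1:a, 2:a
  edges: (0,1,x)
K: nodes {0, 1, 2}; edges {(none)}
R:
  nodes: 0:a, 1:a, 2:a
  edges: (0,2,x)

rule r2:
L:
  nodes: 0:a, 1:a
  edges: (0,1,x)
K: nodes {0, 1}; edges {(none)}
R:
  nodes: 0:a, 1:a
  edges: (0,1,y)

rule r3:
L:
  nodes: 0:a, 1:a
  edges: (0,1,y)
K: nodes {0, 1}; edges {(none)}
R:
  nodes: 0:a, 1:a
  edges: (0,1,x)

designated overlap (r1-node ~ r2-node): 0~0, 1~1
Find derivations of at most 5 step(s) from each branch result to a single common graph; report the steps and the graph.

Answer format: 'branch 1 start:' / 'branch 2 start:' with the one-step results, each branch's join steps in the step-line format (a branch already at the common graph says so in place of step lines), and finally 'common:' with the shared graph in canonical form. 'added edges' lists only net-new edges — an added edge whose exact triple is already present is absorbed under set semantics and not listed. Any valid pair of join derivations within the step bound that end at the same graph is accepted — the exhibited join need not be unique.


branch 1 start:
nodes: 0:a, 1:a, 2:a
edges: (0,2,x)
branch 2 start:
nodes: 0:a, 1:a, 2:a
edges: (0,1,y)
branch 1 step 1: rule r1; match: 0->0, 1->2, 2->1; deleted nodes (none); deleted edges (0,2,x); added nodes (none); added edges (0,1,x); result: nodes: 0:a, 1:a, 2:a edges: (0,1,x)
branch 2 step 1: rule r3; match: 0->0, 1->1; deleted nodes (none); deleted edges (0,1,y); added nodes (none); added edges (0,1,x); result: nodes: 0:a, 1:a, 2:a edges: (0,1,x)
common:
nodes: 0:a, 1:a, 2:a
edges: (0,1,x)


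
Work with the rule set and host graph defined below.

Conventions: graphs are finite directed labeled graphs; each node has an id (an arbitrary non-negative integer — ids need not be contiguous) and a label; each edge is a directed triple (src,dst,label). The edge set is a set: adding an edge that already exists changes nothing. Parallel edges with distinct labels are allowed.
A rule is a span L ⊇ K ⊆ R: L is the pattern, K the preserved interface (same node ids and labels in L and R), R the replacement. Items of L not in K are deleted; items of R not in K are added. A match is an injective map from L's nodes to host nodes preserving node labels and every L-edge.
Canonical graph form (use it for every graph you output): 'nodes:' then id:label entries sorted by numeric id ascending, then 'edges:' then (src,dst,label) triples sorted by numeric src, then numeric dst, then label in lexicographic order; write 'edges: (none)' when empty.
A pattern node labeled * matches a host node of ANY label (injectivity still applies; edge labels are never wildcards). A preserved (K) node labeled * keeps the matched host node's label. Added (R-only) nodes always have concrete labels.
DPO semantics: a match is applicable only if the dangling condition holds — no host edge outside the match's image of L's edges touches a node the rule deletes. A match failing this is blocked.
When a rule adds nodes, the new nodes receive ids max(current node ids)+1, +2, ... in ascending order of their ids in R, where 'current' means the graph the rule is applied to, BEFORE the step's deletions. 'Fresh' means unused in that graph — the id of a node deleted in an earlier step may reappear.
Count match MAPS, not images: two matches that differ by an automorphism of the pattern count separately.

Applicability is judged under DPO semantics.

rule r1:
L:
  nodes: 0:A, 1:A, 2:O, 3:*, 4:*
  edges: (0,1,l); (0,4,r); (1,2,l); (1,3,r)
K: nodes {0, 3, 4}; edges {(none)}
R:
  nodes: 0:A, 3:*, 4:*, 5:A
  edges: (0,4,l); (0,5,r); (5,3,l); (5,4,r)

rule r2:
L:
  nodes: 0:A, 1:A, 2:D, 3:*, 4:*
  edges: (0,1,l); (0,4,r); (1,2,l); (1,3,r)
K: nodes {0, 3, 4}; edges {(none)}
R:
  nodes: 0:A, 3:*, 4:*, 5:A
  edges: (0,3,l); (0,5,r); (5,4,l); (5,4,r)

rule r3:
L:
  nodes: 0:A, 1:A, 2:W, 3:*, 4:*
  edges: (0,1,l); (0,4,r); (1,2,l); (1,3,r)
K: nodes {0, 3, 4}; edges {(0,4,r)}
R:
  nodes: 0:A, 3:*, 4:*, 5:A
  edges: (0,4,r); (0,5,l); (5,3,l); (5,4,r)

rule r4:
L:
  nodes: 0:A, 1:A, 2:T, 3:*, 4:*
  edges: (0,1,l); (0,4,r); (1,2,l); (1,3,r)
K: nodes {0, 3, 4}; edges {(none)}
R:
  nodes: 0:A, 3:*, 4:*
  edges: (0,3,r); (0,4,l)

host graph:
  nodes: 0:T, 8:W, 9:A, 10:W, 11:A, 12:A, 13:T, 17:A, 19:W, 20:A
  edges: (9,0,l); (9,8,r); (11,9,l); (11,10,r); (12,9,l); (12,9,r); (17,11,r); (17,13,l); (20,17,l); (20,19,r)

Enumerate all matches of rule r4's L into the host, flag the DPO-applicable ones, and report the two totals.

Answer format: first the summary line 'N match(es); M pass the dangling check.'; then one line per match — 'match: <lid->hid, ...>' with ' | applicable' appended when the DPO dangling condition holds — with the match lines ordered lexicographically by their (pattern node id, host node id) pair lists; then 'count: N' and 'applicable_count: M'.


2 match(es); 1 pass the dangling check.
match: 0->11, 1->9, 2->0, 3->8, 4->10
match: 0->20, 1->17, 2->13, 3->11, 4->19 | applicable
count: 2
applicable_count: 1


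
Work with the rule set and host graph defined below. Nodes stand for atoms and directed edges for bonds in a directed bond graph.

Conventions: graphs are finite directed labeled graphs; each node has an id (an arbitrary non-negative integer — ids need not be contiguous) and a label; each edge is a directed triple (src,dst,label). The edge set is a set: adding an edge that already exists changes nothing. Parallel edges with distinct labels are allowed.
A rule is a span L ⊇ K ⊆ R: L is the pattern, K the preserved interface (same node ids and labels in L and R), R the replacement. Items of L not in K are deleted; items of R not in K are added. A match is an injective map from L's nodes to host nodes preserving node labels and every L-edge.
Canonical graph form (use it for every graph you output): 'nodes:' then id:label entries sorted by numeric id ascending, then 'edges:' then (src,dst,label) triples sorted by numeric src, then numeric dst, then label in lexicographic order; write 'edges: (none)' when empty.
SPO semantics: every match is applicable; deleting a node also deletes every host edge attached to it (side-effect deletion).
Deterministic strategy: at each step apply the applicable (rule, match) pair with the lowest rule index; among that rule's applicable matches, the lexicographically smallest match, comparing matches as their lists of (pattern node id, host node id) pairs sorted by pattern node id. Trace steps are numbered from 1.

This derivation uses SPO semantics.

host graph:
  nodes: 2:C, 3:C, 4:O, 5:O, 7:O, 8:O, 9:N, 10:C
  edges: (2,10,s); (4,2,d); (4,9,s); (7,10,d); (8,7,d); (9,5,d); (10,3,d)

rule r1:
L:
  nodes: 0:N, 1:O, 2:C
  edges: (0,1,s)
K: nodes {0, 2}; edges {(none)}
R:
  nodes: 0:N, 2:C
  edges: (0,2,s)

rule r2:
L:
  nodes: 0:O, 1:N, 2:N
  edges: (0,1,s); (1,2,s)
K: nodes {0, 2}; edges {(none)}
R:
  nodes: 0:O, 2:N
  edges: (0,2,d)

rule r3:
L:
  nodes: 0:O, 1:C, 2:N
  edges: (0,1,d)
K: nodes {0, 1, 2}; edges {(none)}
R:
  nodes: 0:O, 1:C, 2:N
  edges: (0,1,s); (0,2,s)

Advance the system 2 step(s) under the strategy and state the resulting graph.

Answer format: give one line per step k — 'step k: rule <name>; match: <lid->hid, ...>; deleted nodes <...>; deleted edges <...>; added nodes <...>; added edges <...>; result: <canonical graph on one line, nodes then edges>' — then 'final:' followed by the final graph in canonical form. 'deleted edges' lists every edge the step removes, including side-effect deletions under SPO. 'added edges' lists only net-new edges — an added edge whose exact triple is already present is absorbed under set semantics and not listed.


step 1: rule r3; match: 0->4, 1->2, 2->9; deleted nodes (none); deleted edges (4,2,d); added nodes (none); added edges (4,2,s); result: nodes: 2:C, 3:C, 4:O, 5:O, 7:O, 8:O, 9:N, 10:C edges: (2,10,s); (4,2,s); (4,9,s); (7,10,d); (8,7,d); (9,5,d); (10,3,d)
step 2: rule r3; match: 0->7, 1->10, 2->9; deleted nodes (none); deleted edges (7,10,d); added nodes (none); added edges (7,9,s); (7,10,s); result: nodes: 2:C, 3:C, 4:O, 5:O, 7:O, 8:O, 9:N, 10:C edges: (2,10,s); (4,2,s); (4,9,s); (7,9,s); (7,10,s); (8,7,d); (9,5,d); (10,3,d)
final:
nodes: 2:C, 3:C, 4:O, 5:O, 7:O, 8:O, 9:N, 10:C
edges: (2,10,s); (4,2,s); (4,9,s); (7,9,s); (7,10,s); (8,7,d); (9,5,d); (10,3,d)


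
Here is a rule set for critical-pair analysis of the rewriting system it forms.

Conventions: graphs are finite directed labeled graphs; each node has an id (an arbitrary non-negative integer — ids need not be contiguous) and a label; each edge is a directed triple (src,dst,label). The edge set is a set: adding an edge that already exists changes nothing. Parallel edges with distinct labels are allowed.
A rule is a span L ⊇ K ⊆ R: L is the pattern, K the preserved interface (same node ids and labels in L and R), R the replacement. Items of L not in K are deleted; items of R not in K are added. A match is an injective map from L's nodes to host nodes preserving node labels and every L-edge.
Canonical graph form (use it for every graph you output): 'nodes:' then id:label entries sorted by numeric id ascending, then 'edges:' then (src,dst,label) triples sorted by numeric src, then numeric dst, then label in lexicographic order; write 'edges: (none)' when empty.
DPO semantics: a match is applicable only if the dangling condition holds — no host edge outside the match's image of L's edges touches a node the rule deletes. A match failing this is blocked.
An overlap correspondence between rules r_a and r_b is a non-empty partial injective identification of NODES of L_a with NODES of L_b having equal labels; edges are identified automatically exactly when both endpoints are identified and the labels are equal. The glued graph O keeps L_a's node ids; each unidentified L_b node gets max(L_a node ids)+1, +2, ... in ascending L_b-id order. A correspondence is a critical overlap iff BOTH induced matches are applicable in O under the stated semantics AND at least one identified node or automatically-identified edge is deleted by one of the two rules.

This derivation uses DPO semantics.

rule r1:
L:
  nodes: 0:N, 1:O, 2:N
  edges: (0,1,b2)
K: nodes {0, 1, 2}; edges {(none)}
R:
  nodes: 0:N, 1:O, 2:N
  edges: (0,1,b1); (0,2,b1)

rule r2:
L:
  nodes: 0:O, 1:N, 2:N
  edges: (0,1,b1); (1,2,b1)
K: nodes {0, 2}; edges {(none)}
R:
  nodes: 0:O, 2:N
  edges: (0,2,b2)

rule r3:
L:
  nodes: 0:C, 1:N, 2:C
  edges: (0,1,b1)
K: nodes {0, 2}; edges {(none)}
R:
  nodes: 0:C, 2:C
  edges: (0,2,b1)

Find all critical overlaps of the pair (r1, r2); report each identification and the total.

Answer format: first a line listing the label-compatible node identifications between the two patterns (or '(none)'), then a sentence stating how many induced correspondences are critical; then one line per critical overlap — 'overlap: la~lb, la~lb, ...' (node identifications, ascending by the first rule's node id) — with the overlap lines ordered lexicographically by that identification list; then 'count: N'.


label-compatible node identifications between L(r1) and L(r2): 0~1, 0~2, 1~0, 2~1, 2~2
4 of the induced correspondences are critical overlaps of r1 and r2.
overlap: 0~2, 1~0, 2~1
overlap: 0~2, 2~1
overlap: 1~0, 2~1
overlap: 2~1
count: 4


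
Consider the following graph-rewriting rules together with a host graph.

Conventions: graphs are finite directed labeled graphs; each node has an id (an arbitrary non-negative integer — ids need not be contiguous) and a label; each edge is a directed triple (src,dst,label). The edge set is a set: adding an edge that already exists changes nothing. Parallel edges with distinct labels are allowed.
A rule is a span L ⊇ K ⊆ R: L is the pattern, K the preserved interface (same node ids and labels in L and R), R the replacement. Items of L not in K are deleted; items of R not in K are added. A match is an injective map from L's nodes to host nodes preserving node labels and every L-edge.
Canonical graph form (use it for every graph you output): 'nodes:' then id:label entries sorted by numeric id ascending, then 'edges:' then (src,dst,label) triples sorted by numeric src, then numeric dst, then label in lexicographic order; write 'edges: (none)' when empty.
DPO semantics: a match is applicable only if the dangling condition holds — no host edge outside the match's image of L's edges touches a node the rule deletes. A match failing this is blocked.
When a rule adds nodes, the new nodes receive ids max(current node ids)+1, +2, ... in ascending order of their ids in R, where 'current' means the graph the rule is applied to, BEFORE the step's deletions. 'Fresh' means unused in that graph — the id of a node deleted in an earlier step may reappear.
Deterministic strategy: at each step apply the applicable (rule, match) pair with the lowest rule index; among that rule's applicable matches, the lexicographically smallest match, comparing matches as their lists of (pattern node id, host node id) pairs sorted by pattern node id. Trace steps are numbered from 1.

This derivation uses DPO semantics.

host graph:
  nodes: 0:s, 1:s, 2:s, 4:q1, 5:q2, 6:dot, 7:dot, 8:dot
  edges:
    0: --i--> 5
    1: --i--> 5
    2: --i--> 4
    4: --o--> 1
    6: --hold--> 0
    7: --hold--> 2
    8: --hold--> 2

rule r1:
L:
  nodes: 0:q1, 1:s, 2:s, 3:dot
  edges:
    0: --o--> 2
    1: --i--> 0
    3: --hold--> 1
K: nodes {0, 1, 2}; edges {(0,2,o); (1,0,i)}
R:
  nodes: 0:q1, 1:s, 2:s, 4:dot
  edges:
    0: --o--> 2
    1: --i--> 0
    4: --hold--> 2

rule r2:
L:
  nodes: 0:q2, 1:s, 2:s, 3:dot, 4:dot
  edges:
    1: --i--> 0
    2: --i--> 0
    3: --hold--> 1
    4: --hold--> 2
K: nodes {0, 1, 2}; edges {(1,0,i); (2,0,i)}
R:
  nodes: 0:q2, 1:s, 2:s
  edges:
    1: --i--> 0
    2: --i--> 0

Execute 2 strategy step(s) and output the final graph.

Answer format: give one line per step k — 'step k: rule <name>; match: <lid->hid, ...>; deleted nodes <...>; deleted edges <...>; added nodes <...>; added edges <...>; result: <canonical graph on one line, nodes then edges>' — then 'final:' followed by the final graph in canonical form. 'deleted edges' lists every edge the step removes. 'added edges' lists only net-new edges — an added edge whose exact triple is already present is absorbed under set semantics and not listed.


step 1: rule r1; match: 0->4, 1->2, 2->1, 3->7; deleted nodes 7; deleted edges (7,2,hold); added nodes 9; added edges (9,1,hold); result: nodes: 0:s, 1:s, 2:s, 4:q1, 5:q2, 6:dot, 8:dot, 9:dot edges: (0,5,i); (1,5,i); (2,4,i); (4,1,o); (6,0,hold); (8,2,hold); (9,1,hold)
step 2: rule r1; match: 0->4, 1->2, 2->1, 3->8; deleted nodes 8; deleted edges (8,2,hold); added nodes 10; added edges (10,1,hold); result: nodes: 0:s, 1:s, 2:s, 4:q1, 5:q2, 6:dot, 9:dot, 10:dot edges: (0,5,i); (1,5,i); (2,4,i); (4,1,o); (6,0,hold); (9,1,hold); (10,1,hold)
final:
nodes: 0:s, 1:s, 2:s, 4:q1, 5:q2, 6:dot, 9:dot, 10:dot
edges: (0,5,i); (1,5,i); (2,4,i); (4,1,o); (6,0,hold); (9,1,hold); (10,1,hold)


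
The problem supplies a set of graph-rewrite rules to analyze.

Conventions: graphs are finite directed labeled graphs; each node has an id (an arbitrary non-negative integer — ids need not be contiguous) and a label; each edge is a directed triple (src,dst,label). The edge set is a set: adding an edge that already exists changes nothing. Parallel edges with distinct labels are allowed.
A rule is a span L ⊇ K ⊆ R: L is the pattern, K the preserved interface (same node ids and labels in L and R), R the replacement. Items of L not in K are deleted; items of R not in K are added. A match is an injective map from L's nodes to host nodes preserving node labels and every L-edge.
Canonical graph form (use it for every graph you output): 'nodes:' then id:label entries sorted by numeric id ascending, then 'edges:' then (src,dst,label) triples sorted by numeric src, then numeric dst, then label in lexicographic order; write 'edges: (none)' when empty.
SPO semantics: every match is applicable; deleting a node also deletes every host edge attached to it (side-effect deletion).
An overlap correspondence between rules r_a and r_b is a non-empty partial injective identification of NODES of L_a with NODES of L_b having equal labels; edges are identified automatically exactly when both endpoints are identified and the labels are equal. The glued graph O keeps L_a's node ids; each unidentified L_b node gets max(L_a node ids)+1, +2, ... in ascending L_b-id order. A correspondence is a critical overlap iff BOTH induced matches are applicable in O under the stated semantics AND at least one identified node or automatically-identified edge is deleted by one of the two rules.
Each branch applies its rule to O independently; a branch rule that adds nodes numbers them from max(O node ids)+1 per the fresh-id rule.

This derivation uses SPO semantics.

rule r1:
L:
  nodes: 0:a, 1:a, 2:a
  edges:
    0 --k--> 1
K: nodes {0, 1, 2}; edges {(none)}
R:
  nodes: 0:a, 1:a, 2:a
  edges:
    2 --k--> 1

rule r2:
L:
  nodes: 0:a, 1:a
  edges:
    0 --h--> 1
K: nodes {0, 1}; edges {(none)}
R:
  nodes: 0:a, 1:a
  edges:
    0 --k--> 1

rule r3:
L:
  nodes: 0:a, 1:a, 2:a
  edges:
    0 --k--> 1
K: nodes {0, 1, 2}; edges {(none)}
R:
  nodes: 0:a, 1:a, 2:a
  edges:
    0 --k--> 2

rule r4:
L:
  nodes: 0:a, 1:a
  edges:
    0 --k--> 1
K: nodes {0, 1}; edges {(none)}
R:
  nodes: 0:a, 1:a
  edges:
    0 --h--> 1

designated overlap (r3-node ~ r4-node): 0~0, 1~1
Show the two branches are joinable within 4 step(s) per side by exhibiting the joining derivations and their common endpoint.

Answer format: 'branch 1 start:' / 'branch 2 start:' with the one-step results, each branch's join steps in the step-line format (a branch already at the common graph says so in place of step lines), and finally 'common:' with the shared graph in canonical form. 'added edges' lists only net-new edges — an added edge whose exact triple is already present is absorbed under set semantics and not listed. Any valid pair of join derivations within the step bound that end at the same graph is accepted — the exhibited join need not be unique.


branch 1 start:
nodes: 0:a, 1:a, 2:a
edges: (0,2,k)
branch 2 start:
nodes: 0:a, 1:a, 2:a
edges: (0,1,h)
branch 1 step 1: rule r3; match: 0->0, 1->2, 2->1; deleted nodes (none); deleted edges (0,2,k); added nodes (none); added edges (0,1,k); result: nodes: 0:a, 1:a, 2:a edges: (0,1,k)
branch 2 step 1: rule r2; match: 0->0, 1->1; deleted nodes (none); deleted edges (0,1,h); added nodes (none); added edges (0,1,k); result: nodes: 0:a, 1:a, 2:a edges: (0,1,k)
common:
nodes: 0:a, 1:a, 2:a
edges: (0,1,k)


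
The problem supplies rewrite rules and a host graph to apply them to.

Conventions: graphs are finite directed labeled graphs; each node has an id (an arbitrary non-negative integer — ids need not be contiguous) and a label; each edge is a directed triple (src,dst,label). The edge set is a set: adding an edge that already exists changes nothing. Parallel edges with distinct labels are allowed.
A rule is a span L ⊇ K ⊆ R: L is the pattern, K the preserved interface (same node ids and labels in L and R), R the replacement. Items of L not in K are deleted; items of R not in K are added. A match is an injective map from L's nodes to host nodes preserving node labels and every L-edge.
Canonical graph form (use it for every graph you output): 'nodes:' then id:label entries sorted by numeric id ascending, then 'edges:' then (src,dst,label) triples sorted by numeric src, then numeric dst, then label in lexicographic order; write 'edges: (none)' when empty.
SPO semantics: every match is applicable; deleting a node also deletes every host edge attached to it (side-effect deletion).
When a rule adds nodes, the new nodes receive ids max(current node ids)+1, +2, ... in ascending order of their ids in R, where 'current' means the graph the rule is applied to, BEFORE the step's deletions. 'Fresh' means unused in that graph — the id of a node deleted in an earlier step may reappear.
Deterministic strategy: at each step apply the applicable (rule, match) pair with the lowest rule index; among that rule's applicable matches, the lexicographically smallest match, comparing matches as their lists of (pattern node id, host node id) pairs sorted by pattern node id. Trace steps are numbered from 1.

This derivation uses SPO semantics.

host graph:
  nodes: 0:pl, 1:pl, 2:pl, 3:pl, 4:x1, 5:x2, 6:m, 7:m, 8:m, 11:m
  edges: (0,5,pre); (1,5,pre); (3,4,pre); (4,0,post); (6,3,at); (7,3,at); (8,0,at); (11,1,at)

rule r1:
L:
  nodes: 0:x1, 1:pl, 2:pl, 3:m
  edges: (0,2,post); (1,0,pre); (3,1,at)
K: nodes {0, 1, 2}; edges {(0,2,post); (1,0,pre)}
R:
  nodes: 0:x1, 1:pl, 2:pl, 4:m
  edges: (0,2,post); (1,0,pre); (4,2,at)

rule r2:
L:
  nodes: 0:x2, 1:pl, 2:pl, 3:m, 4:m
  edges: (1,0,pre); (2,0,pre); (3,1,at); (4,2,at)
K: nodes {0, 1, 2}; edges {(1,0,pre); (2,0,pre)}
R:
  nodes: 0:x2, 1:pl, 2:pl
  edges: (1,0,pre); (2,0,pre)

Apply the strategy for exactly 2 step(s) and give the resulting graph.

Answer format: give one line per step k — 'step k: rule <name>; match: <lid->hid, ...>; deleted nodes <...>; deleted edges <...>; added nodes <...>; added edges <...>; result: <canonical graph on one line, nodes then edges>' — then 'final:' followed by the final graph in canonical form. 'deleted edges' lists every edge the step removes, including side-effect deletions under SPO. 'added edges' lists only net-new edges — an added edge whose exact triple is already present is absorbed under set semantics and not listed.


step 1: rule r1; match: 0->4, 1->3, 2->0, 3->6; deleted nodes 6; deleted edges (6,3,at); added nodes 12; added edges (12,0,at); result: nodes: 0:pl, 1:pl, 2:pl, 3:pl, 4:x1, 5:x2, 7:m, 8:m, 11:m, 12:m edges: (0,5,pre); (1,5,pre); (3,4,pre); (4,0,post); (7,3,at); (8,0,at); (11,1,at); (12,0,at)
step 2: rule r1; match: 0->4, 1->3, 2->0, 3->7; deleted nodes 7; deleted edges (7,3,at); added nodes 13; added edges (13,0,at); result: nodes: 0:pl, 1:pl, 2:pl, 3:pl, 4:x1, 5:x2, 8:m, 11:m, 12:m, 13:m edges: (0,5,pre); (1,5,pre); (3,4,pre); (4,0,post); (8,0,at); (11,1,at); (12,0,at); (13,0,at)
final:
nodes: 0:pl, 1:pl, 2:pl, 3:pl, 4:x1, 5:x2, 8:m, 11:m, 12:m, 13:m
edges: (0,5,pre); (1,5,pre); (3,4,pre); (4,0,post); (8,0,at); (11,1,at); (12,0,at); (13,0,at)


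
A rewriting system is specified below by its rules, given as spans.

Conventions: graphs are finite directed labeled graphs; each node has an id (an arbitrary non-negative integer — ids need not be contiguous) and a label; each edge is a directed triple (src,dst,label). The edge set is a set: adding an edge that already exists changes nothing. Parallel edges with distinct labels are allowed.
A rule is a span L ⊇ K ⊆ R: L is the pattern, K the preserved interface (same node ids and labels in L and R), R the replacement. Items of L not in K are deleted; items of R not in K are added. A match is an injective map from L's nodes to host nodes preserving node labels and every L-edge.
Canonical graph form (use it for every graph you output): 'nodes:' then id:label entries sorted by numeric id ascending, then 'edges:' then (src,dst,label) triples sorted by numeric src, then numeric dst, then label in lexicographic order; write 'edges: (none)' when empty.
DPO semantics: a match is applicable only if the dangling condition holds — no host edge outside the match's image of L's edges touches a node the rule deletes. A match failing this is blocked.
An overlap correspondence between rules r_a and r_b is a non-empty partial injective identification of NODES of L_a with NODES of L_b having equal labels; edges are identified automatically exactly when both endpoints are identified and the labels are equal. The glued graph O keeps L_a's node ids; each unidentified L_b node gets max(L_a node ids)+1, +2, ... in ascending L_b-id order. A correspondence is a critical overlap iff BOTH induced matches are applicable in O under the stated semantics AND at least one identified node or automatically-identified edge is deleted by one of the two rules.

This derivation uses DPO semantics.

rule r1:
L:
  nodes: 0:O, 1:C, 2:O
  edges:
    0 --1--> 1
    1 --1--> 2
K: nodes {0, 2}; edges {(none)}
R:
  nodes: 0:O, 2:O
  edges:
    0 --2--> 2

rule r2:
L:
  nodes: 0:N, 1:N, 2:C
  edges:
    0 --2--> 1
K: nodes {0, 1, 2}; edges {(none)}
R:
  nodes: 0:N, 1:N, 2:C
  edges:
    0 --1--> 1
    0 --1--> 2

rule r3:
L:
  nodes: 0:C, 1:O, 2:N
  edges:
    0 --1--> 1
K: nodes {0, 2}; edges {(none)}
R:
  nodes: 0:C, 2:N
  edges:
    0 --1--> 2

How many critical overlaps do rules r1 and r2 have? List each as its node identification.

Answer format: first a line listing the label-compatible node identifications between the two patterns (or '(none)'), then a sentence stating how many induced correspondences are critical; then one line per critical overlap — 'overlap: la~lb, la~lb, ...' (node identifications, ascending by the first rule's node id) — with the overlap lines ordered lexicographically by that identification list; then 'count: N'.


label-compatible node identifications between L(r1) and L(r2): 1~2
1 of the induced correspondences is a critical overlap of r1 and r2.
overlap: 1~2
count: 1


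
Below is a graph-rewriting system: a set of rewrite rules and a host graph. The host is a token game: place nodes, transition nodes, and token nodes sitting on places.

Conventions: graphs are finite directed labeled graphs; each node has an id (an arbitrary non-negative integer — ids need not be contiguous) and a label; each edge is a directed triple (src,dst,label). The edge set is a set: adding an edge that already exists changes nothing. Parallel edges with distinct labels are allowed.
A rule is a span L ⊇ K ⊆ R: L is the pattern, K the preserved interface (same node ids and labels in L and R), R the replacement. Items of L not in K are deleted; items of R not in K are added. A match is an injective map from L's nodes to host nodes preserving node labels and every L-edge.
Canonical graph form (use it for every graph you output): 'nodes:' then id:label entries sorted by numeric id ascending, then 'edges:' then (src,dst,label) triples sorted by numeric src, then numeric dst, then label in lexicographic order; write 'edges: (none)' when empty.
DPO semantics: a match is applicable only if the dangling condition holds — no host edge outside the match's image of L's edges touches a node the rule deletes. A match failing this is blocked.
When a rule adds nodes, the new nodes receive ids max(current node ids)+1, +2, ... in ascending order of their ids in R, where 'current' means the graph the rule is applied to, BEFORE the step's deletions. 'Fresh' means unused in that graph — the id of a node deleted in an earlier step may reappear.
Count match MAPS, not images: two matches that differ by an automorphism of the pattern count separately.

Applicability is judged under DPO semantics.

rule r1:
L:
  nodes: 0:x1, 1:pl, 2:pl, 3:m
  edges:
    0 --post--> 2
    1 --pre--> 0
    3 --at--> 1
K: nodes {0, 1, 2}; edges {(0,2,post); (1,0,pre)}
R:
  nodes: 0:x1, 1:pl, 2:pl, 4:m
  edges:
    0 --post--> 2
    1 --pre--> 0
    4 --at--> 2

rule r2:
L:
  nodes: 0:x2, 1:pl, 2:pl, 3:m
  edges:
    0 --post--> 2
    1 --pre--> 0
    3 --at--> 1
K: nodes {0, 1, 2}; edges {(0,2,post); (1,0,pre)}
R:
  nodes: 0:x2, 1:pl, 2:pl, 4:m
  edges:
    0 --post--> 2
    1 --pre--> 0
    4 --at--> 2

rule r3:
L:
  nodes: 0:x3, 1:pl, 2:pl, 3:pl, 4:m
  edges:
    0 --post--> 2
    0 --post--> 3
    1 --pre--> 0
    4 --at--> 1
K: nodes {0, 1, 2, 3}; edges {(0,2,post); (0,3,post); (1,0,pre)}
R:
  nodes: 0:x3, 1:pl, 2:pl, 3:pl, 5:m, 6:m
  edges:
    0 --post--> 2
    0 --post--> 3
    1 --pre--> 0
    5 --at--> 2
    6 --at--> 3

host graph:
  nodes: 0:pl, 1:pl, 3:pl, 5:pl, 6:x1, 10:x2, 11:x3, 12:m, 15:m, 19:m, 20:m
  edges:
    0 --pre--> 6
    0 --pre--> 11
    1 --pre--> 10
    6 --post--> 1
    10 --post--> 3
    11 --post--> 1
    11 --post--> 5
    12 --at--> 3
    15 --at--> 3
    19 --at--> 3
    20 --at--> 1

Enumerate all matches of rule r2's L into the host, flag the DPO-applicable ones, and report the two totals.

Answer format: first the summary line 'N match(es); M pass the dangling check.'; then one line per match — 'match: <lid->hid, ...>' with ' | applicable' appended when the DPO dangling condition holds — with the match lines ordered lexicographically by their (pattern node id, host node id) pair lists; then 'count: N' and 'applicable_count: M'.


1 match(es); 1 pass the dangling check.
match: 0->10, 1->1, 2->3, 3->20 | applicable
count: 1
applicable_count: 1


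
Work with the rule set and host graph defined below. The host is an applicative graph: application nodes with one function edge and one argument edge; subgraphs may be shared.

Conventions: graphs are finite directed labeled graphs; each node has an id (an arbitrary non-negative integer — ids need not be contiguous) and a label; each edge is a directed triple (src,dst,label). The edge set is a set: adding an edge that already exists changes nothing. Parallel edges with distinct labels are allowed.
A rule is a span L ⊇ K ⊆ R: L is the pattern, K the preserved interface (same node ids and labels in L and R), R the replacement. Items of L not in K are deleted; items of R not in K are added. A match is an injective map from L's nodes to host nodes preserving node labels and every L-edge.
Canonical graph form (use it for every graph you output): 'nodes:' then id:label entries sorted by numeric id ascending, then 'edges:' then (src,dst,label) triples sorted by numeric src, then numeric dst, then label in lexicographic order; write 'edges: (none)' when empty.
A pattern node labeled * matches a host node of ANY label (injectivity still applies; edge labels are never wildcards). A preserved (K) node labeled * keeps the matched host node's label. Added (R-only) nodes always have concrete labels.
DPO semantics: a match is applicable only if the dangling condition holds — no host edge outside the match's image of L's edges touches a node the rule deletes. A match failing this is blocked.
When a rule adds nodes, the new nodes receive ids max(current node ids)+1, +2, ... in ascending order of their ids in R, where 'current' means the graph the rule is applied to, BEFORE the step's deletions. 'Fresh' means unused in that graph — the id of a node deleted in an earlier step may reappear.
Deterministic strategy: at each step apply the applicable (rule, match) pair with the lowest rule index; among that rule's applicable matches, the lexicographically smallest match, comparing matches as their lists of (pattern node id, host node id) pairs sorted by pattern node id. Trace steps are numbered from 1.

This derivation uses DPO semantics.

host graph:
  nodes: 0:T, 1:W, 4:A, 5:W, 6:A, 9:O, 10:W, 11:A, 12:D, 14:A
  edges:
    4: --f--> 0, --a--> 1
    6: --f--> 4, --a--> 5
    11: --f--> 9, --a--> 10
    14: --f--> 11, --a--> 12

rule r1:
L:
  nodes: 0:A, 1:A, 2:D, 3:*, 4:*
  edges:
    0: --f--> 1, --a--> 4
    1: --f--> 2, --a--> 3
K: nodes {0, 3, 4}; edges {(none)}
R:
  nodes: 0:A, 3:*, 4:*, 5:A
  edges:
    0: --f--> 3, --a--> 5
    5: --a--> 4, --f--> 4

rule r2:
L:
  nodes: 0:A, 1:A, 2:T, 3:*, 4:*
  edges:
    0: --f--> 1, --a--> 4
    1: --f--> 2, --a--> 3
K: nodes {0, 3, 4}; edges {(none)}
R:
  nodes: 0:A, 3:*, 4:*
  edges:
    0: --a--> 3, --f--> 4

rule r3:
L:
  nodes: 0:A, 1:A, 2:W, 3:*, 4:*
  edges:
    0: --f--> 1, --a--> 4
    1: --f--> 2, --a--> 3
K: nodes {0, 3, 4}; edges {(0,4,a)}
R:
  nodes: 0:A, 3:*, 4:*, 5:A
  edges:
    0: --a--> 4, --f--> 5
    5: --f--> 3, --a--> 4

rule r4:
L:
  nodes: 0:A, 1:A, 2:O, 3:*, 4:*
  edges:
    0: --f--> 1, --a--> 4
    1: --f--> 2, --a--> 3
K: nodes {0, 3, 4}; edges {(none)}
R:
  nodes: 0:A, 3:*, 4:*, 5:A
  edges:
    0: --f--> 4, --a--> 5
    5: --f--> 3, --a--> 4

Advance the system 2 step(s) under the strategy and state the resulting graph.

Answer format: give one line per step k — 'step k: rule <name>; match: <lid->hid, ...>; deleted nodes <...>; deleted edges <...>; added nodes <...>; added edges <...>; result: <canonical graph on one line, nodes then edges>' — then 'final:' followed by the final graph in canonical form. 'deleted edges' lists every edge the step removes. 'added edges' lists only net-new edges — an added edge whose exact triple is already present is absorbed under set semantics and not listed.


step 1: rule r2; match: 0->6, 1->4, 2->0, 3->1, 4->5; deleted nodes 0, 4; deleted edges (4,0,f); (4,1,a); (6,4,f); (6,5,a); added nodes (none); added edges (6,1,a); (6,5,f); result: nodes: 1:W, 5:W, 6:A, 9:O, 10:W, 11:A, 12:D, 14:A edges: (6,1,a); (6,5,f); (11,9,f); (11,10,a); (14,11,f); (14,12,a)
step 2: rule r4; match: 0->14, 1->11, 2->9, 3->10, 4->12; deleted nodes 9, 11; deleted edges (11,9,f); (11,10,a); (14,11,f); (14,12,a); added nodes 15; added edges (14,12,f); (14,15,a); (15,10,f); (15,12,a); result: nodes: 1:W, 5:W, 6:A, 10:W, 12:D, 14:A, 15:A edges: (6,1,a); (6,5,f); (14,12,f); (14,15,a); (15,10,f); (15,12,a)
final:
nodes: 1:W, 5:W, 6:A, 10:W, 12:D, 14:A, 15:A
edges: (6,1,a); (6,5,f); (14,12,f); (14,15,a); (15,10,f); (15,12,a)
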